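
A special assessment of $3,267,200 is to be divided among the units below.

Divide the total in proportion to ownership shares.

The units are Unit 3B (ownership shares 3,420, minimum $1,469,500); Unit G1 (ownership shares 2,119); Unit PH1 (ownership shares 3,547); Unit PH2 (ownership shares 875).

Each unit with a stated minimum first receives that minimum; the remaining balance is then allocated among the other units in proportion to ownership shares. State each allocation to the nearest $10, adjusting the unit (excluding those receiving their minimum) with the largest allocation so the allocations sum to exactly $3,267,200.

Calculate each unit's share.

Minimums first: Unit 3B $1,469,500. Remaining pool $1,797,700.
Remaining pool split over remaining ownership shares 6,541: Unit G1 582,376.75 → $582,380; Unit PH1 974,842.06 → $974,840; Unit PH2 240,481.20 → $240,480.

Unit 3B: $1,469,500; Unit G1: $582,380; Unit PH1: $974,840; Unit PH2: $240,480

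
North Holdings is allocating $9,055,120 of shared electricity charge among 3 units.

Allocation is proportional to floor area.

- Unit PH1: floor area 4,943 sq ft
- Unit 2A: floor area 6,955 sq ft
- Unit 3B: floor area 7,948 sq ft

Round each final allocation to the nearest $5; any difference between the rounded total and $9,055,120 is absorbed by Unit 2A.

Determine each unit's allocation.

Unit PH1: $2,255,340 · Unit 2A: $3,173,350 · Unit 3B: $3,626,430

Sum of floor area: 19,846.
Unrounded shares: Unit PH1 4,943/19,846 × $9,055,120 = 2,255,339.02; Unit 2A 6,955/19,846 × $9,055,120 = 3,173,352.80; Unit 3B 7,948/19,846 × $9,055,120 = 3,626,428.19.
At nearest $5: Unit PH1 $2,255,340; Unit 2A $3,173,355; Unit 3B $3,626,430. Sum = $9,055,125.
Difference $9,055,120 − $9,055,125 = −$5 applied to Unit 2A: Unit 2A becomes $3,173,350.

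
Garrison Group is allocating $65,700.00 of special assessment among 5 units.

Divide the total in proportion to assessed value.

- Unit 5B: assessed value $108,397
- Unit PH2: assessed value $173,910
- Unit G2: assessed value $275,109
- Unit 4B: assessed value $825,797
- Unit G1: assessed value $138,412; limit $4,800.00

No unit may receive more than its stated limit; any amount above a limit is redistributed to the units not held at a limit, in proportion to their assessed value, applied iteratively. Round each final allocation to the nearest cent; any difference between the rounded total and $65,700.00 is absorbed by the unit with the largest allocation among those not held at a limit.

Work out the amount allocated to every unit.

Assessed value total: 1,521,625.
Pro-rata shares before constraints: Unit 5B 4,680.3141; Unit PH2 7,509.0032; Unit G2 11,878.5255; Unit 4B 35,655.8698; Unit G1 5,976.2875.
Cap binds for Unit G1 ($4,800.00); remaining pool $60,900.00 reallocated over remaining assessed value 1,383,213.
Redistributed shares: Unit 5B 4,772.4951 → $4,772.50; Unit PH2 7,656.8967 → $7,656.90; Unit G2 12,112.4788 → $12,112.48; Unit 4B 36,358.1294 → $36,358.13.
Rounding difference −$0.01 applied to Unit 4B → $36,358.12.

Unit 5B: $4,772.50 | Unit PH2: $7,656.90 | Unit G2: $12,112.48 | Unit 4B: $36,358.12 | Unit G1: $4,800.00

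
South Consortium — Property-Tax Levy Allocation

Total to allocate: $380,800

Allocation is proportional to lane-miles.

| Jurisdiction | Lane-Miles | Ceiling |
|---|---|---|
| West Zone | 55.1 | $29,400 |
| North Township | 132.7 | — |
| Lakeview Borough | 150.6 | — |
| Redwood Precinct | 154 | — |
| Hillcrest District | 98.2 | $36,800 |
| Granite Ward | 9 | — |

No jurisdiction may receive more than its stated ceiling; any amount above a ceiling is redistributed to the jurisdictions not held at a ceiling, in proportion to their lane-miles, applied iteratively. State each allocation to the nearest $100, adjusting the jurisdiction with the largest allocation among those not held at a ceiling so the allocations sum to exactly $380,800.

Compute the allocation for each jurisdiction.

Combined lane-miles = 599.6.
Unconstrained shares: West Zone 34,993.46; North Township 84,276.45; Lakeview Borough 95,644.56; Redwood Precinct 97,803.87; Hillcrest District 62,365.84; Granite Ward 5,715.81.
Held at cap: West Zone ($29,400), Hillcrest District ($36,800); residual $314,600 reallocated over remaining lane-miles 446.3.
Redistributed shares: North Township 93,541.16 → $93,500; Lakeview Borough 106,159.00 → $106,200; Redwood Precinct 108,555.68 → $108,600; Granite Ward 6,344.16 → $6,300.

West Zone: $29,400 | North Township: $93,500 | Lakeview Borough: $106,200 | Redwood Precinct: $108,600 | Hillcrest District: $36,800 | Granite Ward: $6,300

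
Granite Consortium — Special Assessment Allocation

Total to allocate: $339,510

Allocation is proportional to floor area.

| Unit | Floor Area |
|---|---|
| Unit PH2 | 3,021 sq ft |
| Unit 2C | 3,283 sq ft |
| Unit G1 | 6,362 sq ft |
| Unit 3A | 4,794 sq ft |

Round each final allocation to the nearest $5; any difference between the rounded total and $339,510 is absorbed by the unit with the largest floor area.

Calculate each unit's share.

Sum of floor area: 17,460.
Pro-rata amounts: Unit PH2 3,021/17,460 × $339,510 = 58,743.40; Unit 2C 3,283/17,460 × $339,510 = 63,837.99; Unit G1 6,362/17,460 × $339,510 = 123,709.20; Unit 3A 4,794/17,460 × $339,510 = 93,219.41.
After rounding ($5): Unit PH2 $58,745; Unit 2C $63,840; Unit G1 $123,710; Unit 3A $93,220. Sum = $339,515.
Difference $339,510 − $339,515 = −$5 applied to largest floor area (Unit G1): Unit G1 becomes $123,705.

Unit PH2: $58,745; Unit 2C: $63,840; Unit G1: $123,705; Unit 3A: $93,220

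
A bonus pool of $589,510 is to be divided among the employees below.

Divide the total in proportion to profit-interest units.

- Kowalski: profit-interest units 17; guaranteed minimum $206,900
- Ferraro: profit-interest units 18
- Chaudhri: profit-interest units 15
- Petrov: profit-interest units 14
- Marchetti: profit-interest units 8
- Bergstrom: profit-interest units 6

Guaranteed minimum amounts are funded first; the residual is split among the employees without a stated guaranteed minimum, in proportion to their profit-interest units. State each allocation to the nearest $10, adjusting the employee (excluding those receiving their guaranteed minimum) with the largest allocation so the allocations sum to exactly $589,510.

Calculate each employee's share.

Minimums first: Kowalski $206,900. Residual $382,610.
Residual split over remaining profit-interest units 61: Ferraro 112,901.31 → $112,900; Chaudhri 94,084.43 → $94,080; Petrov 87,812.13 → $87,810; Marchetti 50,178.36 → $50,180; Bergstrom 37,633.77 → $37,630.
Rounding difference +$10 applied to Ferraro → $112,910.

Kowalski: $206,900 · Ferraro: $112,910 · Chaudhri: $94,080 · Petrov: $87,810 · Marchetti: $50,180 · Bergstrom: $37,630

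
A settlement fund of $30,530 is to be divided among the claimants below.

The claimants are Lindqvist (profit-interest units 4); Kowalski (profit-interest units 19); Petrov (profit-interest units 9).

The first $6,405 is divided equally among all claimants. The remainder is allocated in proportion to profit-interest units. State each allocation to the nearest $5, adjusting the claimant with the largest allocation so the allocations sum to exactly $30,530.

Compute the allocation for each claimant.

Lindqvist: $5,150; Kowalski: $16,460; Petrov: $8,920

Equal tier: $6,405 ÷ 3 = $2,135 apiece.
Remainder $24,125 by profit-interest units (total 32): Lindqvist 3,015.62 → $3,015; Kowalski 14,324.22 → $14,325; Petrov 6,785.16 → $6,785.
Totals: Lindqvist $2,135 + $3,015 = $5,150; Kowalski $2,135 + $14,325 = $16,460; Petrov $2,135 + $6,785 = $8,920.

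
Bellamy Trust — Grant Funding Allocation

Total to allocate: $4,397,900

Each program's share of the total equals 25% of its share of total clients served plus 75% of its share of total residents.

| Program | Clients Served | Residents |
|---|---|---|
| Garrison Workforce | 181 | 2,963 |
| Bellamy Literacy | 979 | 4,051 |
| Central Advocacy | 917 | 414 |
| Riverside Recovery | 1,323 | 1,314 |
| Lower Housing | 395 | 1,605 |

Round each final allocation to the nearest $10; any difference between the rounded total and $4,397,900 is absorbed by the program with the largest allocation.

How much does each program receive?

Garrison Workforce: $996,990 | Bellamy Literacy: $1,575,010 | Central Advocacy: $397,650 | Riverside Recovery: $802,170 | Lower Housing: $626,080

Clients served total 3,795; residents total 10,347.
Combined weights (25% clients served + 75% residents): Garrison Workforce 0.2267; Bellamy Literacy 0.3581; Central Advocacy 0.0904; Riverside Recovery 0.1824; Lower Housing 0.1424.
Raw shares: Garrison Workforce 996,986.26; Bellamy Literacy 1,575,013.73; Central Advocacy 397,645.50; Riverside Recovery 802,173.22; Lower Housing 626,081.30.
At nearest $10: Garrison Workforce $996,990; Bellamy Literacy $1,575,010; Central Advocacy $397,650; Riverside Recovery $802,170; Lower Housing $626,080. Sum = $4,397,900.
No rounding difference to absorb.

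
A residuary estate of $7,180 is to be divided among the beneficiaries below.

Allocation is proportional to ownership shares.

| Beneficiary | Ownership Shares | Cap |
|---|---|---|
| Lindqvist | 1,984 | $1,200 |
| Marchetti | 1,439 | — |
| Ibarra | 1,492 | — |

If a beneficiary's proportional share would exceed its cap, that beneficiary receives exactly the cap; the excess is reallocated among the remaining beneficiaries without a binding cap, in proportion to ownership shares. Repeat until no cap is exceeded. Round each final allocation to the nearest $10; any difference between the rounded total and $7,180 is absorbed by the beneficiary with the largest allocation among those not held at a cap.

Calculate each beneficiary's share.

Sum of ownership shares: 4,915.
Pro-rata shares before constraints: Lindqvist 2,898.30; Marchetti 2,102.14; Ibarra 2,179.56.
Capped: Lindqvist ($1,200); balance $5,980 reallocated over remaining ownership shares 2,931.
Shares after redistribution: Marchetti 2,935.93 → $2,940; Ibarra 3,044.07 → $3,040.

Lindqvist: $1,200; Marchetti: $2,940; Ibarra: $3,040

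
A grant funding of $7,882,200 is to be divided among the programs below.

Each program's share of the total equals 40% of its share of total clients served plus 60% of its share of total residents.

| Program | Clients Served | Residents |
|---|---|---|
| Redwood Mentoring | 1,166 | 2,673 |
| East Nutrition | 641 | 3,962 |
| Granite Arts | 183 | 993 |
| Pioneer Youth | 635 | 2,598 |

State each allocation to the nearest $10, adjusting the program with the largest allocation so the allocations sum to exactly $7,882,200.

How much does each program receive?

Redwood Mentoring: $2,636,690 | East Nutrition: $2,602,250 | Granite Arts: $679,040 | Pioneer Youth: $1,964,220

Totals — clients served 2,625, residents 10,226.
Composite weights (40% clients served + 60% residents): Redwood Mentoring 0.3345; East Nutrition 0.3301; Granite Arts 0.0861; Pioneer Youth 0.2492.
Raw shares: Redwood Mentoring 2,636,688.18; East Nutrition 2,602,248.84; Granite Arts 679,043.37; Pioneer Youth 1,964,219.60.
After rounding ($10): Redwood Mentoring $2,636,690; East Nutrition $2,602,250; Granite Arts $679,040; Pioneer Youth $1,964,220. Sum = $7,882,200.
Rounded total matches; no reconciliation needed.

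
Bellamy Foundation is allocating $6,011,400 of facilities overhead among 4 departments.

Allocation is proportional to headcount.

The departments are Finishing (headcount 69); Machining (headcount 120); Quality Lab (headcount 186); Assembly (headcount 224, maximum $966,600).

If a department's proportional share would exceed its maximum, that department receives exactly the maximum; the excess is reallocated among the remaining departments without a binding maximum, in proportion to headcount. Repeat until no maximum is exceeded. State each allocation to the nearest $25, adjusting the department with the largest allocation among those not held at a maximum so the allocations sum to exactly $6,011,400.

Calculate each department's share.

Finishing: $928,250; Machining: $1,614,325; Quality Lab: $2,502,225; Assembly: $966,600

Total headcount = 599.
Unconstrained shares: Finishing 692,465.11; Machining 1,204,287.15; Quality Lab 1,866,645.08; Assembly 2,248,002.67.
Held at cap: Assembly ($966,600); residual $5,044,800 reallocated over remaining headcount 375.
Redistributed shares: Finishing 928,243.20 → $928,250; Machining 1,614,336.00 → $1,614,325; Quality Lab 2,502,220.80 → $2,502,225.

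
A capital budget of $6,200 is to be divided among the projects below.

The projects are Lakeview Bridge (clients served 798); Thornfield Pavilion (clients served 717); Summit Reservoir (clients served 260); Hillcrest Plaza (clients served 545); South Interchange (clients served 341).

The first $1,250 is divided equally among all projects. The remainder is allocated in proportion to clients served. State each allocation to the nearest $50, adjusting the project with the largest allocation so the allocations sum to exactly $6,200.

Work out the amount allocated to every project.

Equal tier: $1,250 ÷ 5 = $250 apiece.
Remainder $4,950 by clients served (total 2,661): Lakeview Bridge 1,484.44 → $1,500; Thornfield Pavilion 1,333.77 → $1,350; Summit Reservoir 483.65 → $500; Hillcrest Plaza 1,013.81 → $1,000; South Interchange 634.33 → $650.
Rounding difference −$50 on remainder applied to Lakeview Bridge.
Totals: Lakeview Bridge $250 + $1,450 = $1,700; Thornfield Pavilion $250 + $1,350 = $1,600; Summit Reservoir $250 + $500 = $750; Hillcrest Plaza $250 + $1,000 = $1,250; South Interchange $250 + $650 = $900.

Lakeview Bridge: $1,700 · Thornfield Pavilion: $1,600 · Summit Reservoir: $750 · Hillcrest Plaza: $1,250 · South Interchange: $900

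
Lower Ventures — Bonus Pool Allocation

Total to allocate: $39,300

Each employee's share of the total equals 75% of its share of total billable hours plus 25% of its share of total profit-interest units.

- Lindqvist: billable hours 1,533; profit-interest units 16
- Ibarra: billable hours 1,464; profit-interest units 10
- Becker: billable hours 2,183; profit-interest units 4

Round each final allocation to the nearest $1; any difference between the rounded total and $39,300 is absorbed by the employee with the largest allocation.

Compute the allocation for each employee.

Totals — billable hours 5,180, profit-interest units 30.
Composite weights (75% billable hours + 25% profit-interest units): Lindqvist 0.3553; Ibarra 0.2953; Becker 0.3494.
Pro-rata amounts: Lindqvist 13,963.01; Ibarra 11,605.39; Becker 13,731.61.
After rounding ($1): Lindqvist $13,963; Ibarra $11,605; Becker $13,732. Sum = $39,300.
Rounded total matches; no reconciliation needed.

Lindqvist: $13,963 · Ibarra: $11,605 · Becker: $13,732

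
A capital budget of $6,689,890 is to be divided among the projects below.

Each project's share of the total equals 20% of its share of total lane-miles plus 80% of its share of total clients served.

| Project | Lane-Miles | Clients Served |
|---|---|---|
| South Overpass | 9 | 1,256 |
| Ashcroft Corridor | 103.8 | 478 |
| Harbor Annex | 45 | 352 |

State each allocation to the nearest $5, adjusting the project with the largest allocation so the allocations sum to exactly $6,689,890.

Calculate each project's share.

Lane-miles total 157.8; clients served total 2,086.
Combined weights (20% lane-miles + 80% clients served): South Overpass 0.4931; Ashcroft Corridor 0.3149; Harbor Annex 0.1920.
Raw shares: South Overpass 3,298,746.52; Ashcroft Corridor 2,106,487.74; Harbor Annex 1,284,655.74.
Rounded to nearest $5: South Overpass $3,298,745; Ashcroft Corridor $2,106,490; Harbor Annex $1,284,655. Sum = $6,689,890.
Rounded total matches; no reconciliation needed.

South Overpass: $3,298,745 · Ashcroft Corridor: $2,106,490 · Harbor Annex: $1,284,655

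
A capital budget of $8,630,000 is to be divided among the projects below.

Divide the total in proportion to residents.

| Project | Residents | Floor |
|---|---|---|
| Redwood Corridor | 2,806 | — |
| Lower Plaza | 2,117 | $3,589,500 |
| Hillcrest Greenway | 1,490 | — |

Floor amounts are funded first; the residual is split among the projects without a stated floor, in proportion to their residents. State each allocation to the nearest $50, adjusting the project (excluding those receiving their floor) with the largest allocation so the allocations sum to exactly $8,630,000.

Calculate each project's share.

Redwood Corridor: $3,292,300 · Lower Plaza: $3,589,500 · Hillcrest Greenway: $1,748,200

Minimums first: Lower Plaza $3,589,500. Remaining pool $5,040,500.
Remaining pool split over remaining residents 4,296: Redwood Corridor 3,292,281.89 → $3,292,300; Hillcrest Greenway 1,748,218.11 → $1,748,200.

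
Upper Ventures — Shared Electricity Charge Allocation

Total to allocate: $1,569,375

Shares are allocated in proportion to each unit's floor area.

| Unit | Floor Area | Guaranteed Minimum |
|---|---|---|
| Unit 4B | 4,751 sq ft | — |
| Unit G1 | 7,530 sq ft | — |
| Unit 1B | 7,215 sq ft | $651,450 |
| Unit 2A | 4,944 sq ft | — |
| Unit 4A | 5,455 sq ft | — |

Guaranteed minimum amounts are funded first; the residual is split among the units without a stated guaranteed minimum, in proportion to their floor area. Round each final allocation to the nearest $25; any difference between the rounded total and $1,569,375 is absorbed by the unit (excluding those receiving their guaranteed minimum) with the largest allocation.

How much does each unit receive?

Unit 4B: $192,275 | Unit G1: $304,775 | Unit 1B: $651,450 | Unit 2A: $200,100 | Unit 4A: $220,775

Minimums first: Unit 1B $651,450. Remaining pool $917,925.
Remaining pool split over remaining floor area 22,680: Unit 4B 192,286.67 → $192,275; Unit G1 304,760.81 → $304,750; Unit 2A 200,097.94 → $200,100; Unit 4A 220,779.58 → $220,775.
Rounding difference +$25 applied to Unit G1 → $304,775.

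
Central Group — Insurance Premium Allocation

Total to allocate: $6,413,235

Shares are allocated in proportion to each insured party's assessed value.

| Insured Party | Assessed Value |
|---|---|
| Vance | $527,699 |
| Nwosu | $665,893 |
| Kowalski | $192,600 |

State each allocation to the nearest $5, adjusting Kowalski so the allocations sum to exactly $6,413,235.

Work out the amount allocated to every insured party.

Combined assessed value = 1,386,192.
Raw shares: Vance 527,699/1,386,192 × $6,413,235 = 2,441,406.17; Nwosu 665,893/1,386,192 × $6,413,235 = 3,080,762.47; Kowalski 192,600/1,386,192 × $6,413,235 = 891,066.36.
After rounding ($5): Vance $2,441,405; Nwosu $3,080,760; Kowalski $891,065. Sum = $6,413,230.
Difference $6,413,235 − $6,413,230 = +$5 applied to Kowalski: Kowalski becomes $891,070.

Vance: $2,441,405 | Nwosu: $3,080,760 | Kowalski: $891,070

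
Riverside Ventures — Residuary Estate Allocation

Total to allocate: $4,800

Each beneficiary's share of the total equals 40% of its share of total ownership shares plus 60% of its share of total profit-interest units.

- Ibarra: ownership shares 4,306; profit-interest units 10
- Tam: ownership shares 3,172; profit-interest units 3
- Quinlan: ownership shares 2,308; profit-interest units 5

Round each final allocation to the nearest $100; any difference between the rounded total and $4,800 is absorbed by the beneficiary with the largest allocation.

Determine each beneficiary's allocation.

Totals — ownership shares 9,786, profit-interest units 18.
Composite weights (40% ownership shares + 60% profit-interest units): Ibarra 0.5093; Tam 0.2297; Quinlan 0.2610.
Raw shares: Ibarra 2,444.83; Tam 1,102.34; Quinlan 1,252.83.
After rounding ($100): Ibarra $2,400; Tam $1,100; Quinlan $1,300. Sum = $4,800.
Rounded total matches; no reconciliation needed.

Ibarra: $2,400 · Tam: $1,100 · Quinlan: $1,300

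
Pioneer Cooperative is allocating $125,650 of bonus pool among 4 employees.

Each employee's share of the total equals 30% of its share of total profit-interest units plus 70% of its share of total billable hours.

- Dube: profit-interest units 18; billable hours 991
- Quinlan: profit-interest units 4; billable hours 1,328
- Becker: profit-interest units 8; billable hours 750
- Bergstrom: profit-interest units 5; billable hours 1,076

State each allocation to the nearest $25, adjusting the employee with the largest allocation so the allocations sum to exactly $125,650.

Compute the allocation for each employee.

Dube: $40,400 · Quinlan: $32,500 · Becker: $24,525 · Bergstrom: $28,225

Profit-interest units total 35; billable hours total 4,145.
Combined weights (30% profit-interest units + 70% billable hours): Dube 0.3216; Quinlan 0.2586; Becker 0.1952; Bergstrom 0.2246.
Unrounded shares: Dube 40,414.57; Quinlan 32,487.55; Becker 24,530.66; Bergstrom 28,217.23.
Rounded to nearest $25: Dube $40,425; Quinlan $32,500; Becker $24,525; Bergstrom $28,225. Sum = $125,675.
Difference $125,650 − $125,675 = −$25 applied to largest allocation (Dube): Dube becomes $40,400.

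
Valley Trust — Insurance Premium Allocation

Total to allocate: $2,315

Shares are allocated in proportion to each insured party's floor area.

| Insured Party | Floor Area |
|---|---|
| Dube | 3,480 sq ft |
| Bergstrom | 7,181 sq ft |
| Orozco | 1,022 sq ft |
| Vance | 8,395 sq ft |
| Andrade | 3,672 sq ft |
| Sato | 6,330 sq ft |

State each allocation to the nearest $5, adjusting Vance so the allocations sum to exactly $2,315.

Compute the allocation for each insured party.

Floor area total: 30,080.
Raw shares: Dube 3,480/30,080 × $2,315 = 267.83; Bergstrom 7,181/30,080 × $2,315 = 552.66; Orozco 1,022/30,080 × $2,315 = 78.65; Vance 8,395/30,080 × $2,315 = 646.09; Andrade 3,672/30,080 × $2,315 = 282.60; Sato 6,330/30,080 × $2,315 = 487.17.
After rounding ($5): Dube $270; Bergstrom $555; Orozco $80; Vance $645; Andrade $285; Sato $485. Sum = $2,320.
Difference $2,315 − $2,320 = −$5 applied to Vance: Vance becomes $640.

Dube: $270 · Bergstrom: $555 · Orozco: $80 · Vance: $640 · Andrade: $285 · Sato: $485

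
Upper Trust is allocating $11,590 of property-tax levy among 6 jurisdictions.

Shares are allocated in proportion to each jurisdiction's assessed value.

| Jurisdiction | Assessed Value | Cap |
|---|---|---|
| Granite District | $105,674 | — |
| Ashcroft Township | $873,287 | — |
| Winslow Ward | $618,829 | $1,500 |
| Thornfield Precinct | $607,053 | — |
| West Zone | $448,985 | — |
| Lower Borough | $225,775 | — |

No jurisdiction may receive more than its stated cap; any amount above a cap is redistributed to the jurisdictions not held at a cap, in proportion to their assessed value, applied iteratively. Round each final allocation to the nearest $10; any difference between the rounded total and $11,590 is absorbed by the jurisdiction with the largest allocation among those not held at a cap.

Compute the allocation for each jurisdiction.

Combined assessed value = 2,879,603.
Unconstrained shares: Granite District 425.32; Ashcroft Township 3,514.86; Winslow Ward 2,490.70; Thornfield Precinct 2,443.30; West Zone 1,807.10; Lower Borough 908.71.
Held at cap: Winslow Ward ($1,500); residual $10,090 reallocated over remaining assessed value 2,260,774.
Redistributed shares: Granite District 471.63 → $470; Ashcroft Township 3,897.54 → $3,900; Thornfield Precinct 2,709.32 → $2,710; West Zone 2,003.85 → $2,000; Lower Borough 1,007.65 → $1,010.

Granite District: $470 | Ashcroft Township: $3,900 | Winslow Ward: $1,500 | Thornfield Precinct: $2,710 | West Zone: $2,000 | Lower Borough: $1,010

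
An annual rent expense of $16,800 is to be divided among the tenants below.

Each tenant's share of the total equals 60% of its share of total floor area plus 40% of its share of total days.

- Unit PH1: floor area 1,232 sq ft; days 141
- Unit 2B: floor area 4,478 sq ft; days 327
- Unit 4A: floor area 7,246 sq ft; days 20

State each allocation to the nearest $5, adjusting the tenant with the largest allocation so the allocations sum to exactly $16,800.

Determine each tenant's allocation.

Floor area total 12,956; days total 488.
Blended shares (60% floor area + 40% days): Unit PH1 0.1726; Unit 2B 0.4754; Unit 4A 0.3520.
Proportional shares: Unit PH1 2,900.16; Unit 2B 7,986.92; Unit 4A 5,912.93.
Rounded to nearest $5: Unit PH1 $2,900; Unit 2B $7,985; Unit 4A $5,915. Sum = $16,800.
Rounded total matches; no reconciliation needed.

Unit PH1: $2,900 | Unit 2B: $7,985 | Unit 4A: $5,915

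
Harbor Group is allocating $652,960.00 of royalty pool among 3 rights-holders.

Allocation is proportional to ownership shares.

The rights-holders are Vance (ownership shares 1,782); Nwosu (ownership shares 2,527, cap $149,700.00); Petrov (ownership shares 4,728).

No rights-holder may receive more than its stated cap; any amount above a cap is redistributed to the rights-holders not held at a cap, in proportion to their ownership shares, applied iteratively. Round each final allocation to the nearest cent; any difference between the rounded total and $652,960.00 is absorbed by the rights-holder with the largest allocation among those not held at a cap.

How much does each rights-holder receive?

Sum of ownership shares: 9,037.
Unconstrained shares: Vance 128,756.7467; Nwosu 182,586.0263; Petrov 341,617.2270.
Cap binds for Nwosu ($149,700.00); remaining pool $503,260.00 reallocated over remaining ownership shares 6,510.
Remaining shares: Vance 137,758.7281 → $137,758.73; Petrov 365,501.2719 → $365,501.27.

Vance: $137,758.73; Nwosu: $149,700.00; Petrov: $365,501.27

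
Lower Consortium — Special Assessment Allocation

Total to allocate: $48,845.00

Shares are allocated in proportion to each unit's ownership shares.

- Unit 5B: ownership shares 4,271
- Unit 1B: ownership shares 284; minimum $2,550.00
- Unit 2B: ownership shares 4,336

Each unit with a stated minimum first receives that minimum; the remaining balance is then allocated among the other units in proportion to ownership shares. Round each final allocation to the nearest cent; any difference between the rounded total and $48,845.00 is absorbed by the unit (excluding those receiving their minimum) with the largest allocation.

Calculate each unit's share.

Unit 5B: $22,972.69 | Unit 1B: $2,550.00 | Unit 2B: $23,322.31

Guaranteed amounts: Unit 1B $2,550.00. Balance $46,295.00.
Balance split over remaining ownership shares 8,607: Unit 5B 22,972.6903 → $22,972.69; Unit 2B 23,322.3097 → $23,322.31.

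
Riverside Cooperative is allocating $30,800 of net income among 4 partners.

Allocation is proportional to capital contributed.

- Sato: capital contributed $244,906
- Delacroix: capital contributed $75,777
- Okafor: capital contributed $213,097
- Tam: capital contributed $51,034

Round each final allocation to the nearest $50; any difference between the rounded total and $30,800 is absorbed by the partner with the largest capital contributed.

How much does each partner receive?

Sato: $12,900; Delacroix: $4,000; Okafor: $11,200; Tam: $2,700

Sum of capital contributed: 244,906 + 75,777 + 213,097 + 51,034 = 584,814.
Raw shares: Sato 12,898.30; Delacroix 3,990.90; Okafor 11,223.03; Tam 2,687.77.
Rounded to nearest $50: Sato $12,900; Delacroix $4,000; Okafor $11,200; Tam $2,700. Sum = $30,800.
Rounded total matches; no reconciliation needed.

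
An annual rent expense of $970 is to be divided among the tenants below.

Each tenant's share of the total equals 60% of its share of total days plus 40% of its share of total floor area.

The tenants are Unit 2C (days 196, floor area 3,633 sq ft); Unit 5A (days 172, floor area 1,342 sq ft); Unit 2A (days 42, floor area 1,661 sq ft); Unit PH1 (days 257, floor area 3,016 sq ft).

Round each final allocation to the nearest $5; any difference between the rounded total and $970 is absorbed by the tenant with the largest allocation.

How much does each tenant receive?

Unit 2C: $315; Unit 5A: $205; Unit 2A: $105; Unit PH1: $345

Totals — days 667, floor area 9,652.
Blended shares (60% days + 40% floor area): Unit 2C 0.3269; Unit 5A 0.2103; Unit 2A 0.1066; Unit PH1 0.3562.
Pro-rata amounts: Unit 2C 317.07; Unit 5A 204.03; Unit 2A 103.42; Unit PH1 345.49.
At nearest $5: Unit 2C $315; Unit 5A $205; Unit 2A $105; Unit PH1 $345. Sum = $970.
Rounded total matches; no reconciliation needed.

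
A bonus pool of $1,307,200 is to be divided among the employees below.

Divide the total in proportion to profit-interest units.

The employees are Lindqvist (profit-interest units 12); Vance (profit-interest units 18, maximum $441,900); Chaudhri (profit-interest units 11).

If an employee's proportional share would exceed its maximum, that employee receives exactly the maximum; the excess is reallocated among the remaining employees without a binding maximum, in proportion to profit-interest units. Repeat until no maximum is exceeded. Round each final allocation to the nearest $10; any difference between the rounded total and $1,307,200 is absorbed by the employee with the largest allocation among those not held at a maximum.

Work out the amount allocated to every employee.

Lindqvist: $451,460 | Vance: $441,900 | Chaudhri: $413,840

Profit-interest units total: 41.
Pro-rata shares before constraints: Lindqvist 382,595.12; Vance 573,892.68; Chaudhri 350,712.20.
Cap binds for Vance ($441,900); remaining pool $865,300 reallocated over remaining profit-interest units 23.
Shares after redistribution: Lindqvist 451,460.87 → $451,460; Chaudhri 413,839.13 → $413,840.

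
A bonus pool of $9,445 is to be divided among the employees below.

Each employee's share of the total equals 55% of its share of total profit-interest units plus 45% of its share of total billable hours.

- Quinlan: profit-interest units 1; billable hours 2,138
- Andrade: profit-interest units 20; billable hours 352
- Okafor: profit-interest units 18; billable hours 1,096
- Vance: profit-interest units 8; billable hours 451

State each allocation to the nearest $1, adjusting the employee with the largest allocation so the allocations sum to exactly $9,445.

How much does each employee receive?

Quinlan: $2,361; Andrade: $2,581; Okafor: $3,144; Vance: $1,359

Totals — profit-interest units 47, billable hours 4,037.
Combined weights (55% profit-interest units + 45% billable hours): Quinlan 0.2500; Andrade 0.2733; Okafor 0.3328; Vance 0.1439.
Unrounded shares: Quinlan 2,361.46; Andrade 2,581.13; Okafor 3,143.37; Vance 1,359.04.
After rounding ($1): Quinlan $2,361; Andrade $2,581; Okafor $3,143; Vance $1,359. Sum = $9,444.
Difference $9,445 − $9,444 = +$1 applied to largest allocation (Okafor): Okafor becomes $3,144.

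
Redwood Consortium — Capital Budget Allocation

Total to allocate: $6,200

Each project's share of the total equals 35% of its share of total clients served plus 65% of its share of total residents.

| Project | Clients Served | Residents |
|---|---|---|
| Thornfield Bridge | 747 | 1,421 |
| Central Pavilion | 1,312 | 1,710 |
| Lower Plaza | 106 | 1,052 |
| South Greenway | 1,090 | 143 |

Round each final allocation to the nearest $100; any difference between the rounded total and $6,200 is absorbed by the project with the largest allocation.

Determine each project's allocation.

Thornfield Bridge: $1,800; Central Pavilion: $2,400; Lower Plaza: $1,100; South Greenway: $900

Totals — clients served 3,255, residents 4,326.
Blended shares (35% clients served + 65% residents): Thornfield Bridge 0.2938; Central Pavilion 0.3980; Lower Plaza 0.1695; South Greenway 0.1387.
Raw shares: Thornfield Bridge 1,821.77; Central Pavilion 2,467.66; Lower Plaza 1,050.69; South Greenway 859.88.
At nearest $100: Thornfield Bridge $1,800; Central Pavilion $2,500; Lower Plaza $1,100; South Greenway $900. Sum = $6,300.
Difference $6,200 − $6,300 = −$100 applied to largest allocation (Central Pavilion): Central Pavilion becomes $2,400.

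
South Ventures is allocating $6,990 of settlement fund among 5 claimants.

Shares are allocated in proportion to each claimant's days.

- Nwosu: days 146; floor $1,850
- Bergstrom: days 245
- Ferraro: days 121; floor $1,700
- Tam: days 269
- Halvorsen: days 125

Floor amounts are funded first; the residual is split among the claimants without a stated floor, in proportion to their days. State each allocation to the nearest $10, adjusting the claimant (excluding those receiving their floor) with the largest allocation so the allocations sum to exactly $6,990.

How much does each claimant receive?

Fund the minimums — Nwosu $1,850; Ferraro $1,700. Balance $3,440.
Balance split over remaining days 639: Bergstrom 1,318.94 → $1,320; Tam 1,448.14 → $1,450; Halvorsen 672.93 → $670.

Nwosu: $1,850 | Bergstrom: $1,320 | Ferraro: $1,700 | Tam: $1,450 | Halvorsen: $670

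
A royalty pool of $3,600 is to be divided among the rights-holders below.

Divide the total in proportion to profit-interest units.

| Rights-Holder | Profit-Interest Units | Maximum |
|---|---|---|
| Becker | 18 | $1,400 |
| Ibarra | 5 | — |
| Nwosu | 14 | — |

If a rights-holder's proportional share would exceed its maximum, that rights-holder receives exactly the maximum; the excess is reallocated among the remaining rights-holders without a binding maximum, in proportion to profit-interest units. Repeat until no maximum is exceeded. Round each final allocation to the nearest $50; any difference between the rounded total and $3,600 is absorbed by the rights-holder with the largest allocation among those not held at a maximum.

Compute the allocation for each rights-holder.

Sum of profit-interest units: 37.
Unconstrained shares: Becker 1,751.35; Ibarra 486.49; Nwosu 1,362.16.
Capped: Becker ($1,400); balance $2,200 reallocated over remaining profit-interest units 19.
Remaining shares: Ibarra 578.95 → $600; Nwosu 1,621.05 → $1,600.

Becker: $1,400 · Ibarra: $600 · Nwosu: $1,600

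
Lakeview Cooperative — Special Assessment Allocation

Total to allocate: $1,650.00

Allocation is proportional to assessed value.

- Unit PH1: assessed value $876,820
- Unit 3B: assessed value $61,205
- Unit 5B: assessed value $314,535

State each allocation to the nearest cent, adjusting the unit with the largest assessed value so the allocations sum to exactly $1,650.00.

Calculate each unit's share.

Combined assessed value = 876,820 + 61,205 + 314,535 = 1,252,560.
Proportional shares: Unit PH1 1,155.0369; Unit 3B 80.6255; Unit 5B 414.3376.
Rounded to nearest cent: Unit PH1 $1,155.04; Unit 3B $80.63; Unit 5B $414.34. Sum = $1,650.01.
Difference $1,650.00 − $1,650.01 = −$0.01 applied to largest assessed value (Unit PH1): Unit PH1 becomes $1,155.03.

Unit PH1: $1,155.03 · Unit 3B: $80.63 · Unit 5B: $414.34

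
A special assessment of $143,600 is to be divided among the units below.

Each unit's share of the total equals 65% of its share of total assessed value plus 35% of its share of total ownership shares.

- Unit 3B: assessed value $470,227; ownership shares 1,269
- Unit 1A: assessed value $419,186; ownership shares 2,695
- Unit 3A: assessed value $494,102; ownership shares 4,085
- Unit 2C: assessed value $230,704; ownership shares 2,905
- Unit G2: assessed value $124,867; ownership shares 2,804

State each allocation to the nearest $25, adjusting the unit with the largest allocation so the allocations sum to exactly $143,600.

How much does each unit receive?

Unit 3B: $29,875 · Unit 1A: $32,350 · Unit 3A: $41,425 · Unit 2C: $23,000 · Unit G2: $16,950

Assessed value total 1,739,086; ownership shares total 13,758.
Blended shares (65% assessed value + 35% ownership shares): Unit 3B 0.2080; Unit 1A 0.2252; Unit 3A 0.2886; Unit 2C 0.1601; Unit G2 0.1180.
Pro-rata amounts: Unit 3B 29,873.81; Unit 1A 32,343.73; Unit 3A 41,442.49; Unit 2C 22,994.71; Unit G2 16,945.27.
Rounded to nearest $25: Unit 3B $29,875; Unit 1A $32,350; Unit 3A $41,450; Unit 2C $23,000; Unit G2 $16,950. Sum = $143,625.
Difference $143,600 − $143,625 = −$25 applied to largest allocation (Unit 3A): Unit 3A becomes $41,425.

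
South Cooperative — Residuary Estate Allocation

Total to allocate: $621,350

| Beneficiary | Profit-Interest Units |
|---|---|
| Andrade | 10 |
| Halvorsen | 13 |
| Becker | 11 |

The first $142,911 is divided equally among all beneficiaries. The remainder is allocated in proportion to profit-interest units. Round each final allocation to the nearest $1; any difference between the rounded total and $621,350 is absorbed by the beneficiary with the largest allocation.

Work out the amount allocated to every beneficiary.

Andrade: $188,354; Halvorsen: $230,570; Becker: $202,426

First tranche $142,911 split equally: $47,637 each.
Remainder $478,439 by profit-interest units (total 34): Andrade 140,717.35 → $140,717; Halvorsen 182,932.56 → $182,933; Becker 154,789.09 → $154,789.
Totals: Andrade $47,637 + $140,717 = $188,354; Halvorsen $47,637 + $182,933 = $230,570; Becker $47,637 + $154,789 = $202,426.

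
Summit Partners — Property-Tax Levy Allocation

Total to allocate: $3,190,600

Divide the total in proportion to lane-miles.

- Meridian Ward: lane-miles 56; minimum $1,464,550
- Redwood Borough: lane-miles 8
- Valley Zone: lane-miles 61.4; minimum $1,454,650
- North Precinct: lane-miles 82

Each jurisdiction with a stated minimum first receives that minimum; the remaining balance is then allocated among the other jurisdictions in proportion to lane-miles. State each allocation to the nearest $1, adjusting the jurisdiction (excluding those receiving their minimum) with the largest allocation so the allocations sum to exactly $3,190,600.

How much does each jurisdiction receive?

Meridian Ward: $1,464,550 | Redwood Borough: $24,124 | Valley Zone: $1,454,650 | North Precinct: $247,276

Guaranteed amounts: Meridian Ward $1,464,550; Valley Zone $1,454,650. Remaining pool $271,400.
Remaining pool split over remaining lane-miles 90: Redwood Borough 24,124.44 → $24,124; North Precinct 247,275.56 → $247,276.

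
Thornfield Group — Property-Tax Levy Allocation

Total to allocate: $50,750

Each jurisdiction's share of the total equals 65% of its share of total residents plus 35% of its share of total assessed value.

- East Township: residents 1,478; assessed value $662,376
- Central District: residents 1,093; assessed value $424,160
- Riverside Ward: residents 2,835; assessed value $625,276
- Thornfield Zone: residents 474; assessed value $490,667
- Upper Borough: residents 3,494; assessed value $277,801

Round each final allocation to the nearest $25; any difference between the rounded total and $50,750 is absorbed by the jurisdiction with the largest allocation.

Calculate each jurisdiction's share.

Totals — residents 9,374, assessed value 2,480,280.
Combined weights (65% residents + 35% assessed value): East Township 0.1960; Central District 0.1356; Riverside Ward 0.2848; Thornfield Zone 0.1021; Upper Borough 0.2815.
Pro-rata amounts: East Township 9,944.74; Central District 6,883.93; Riverside Ward 14,454.39; Thornfield Zone 5,181.93; Upper Borough 14,285.00.
At nearest $25: East Township $9,950; Central District $6,875; Riverside Ward $14,450; Thornfield Zone $5,175; Upper Borough $14,275. Sum = $50,725.
Difference $50,750 − $50,725 = +$25 applied to largest allocation (Riverside Ward): Riverside Ward becomes $14,475.

East Township: $9,950; Central District: $6,875; Riverside Ward: $14,475; Thornfield Zone: $5,175; Upper Borough: $14,275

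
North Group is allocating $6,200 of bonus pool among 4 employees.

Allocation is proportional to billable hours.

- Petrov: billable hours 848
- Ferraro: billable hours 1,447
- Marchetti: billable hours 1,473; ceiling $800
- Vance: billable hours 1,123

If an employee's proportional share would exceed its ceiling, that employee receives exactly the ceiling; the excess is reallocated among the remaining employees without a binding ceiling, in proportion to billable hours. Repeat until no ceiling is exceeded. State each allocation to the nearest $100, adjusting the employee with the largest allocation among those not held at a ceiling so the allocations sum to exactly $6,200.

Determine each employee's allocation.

Sum of billable hours: 4,891.
Pro-rata shares before constraints: Petrov 1,074.95; Ferraro 1,834.27; Marchetti 1,867.23; Vance 1,423.55.
Held at cap: Marchetti ($800); residual $5,400 reallocated over remaining billable hours 3,418.
Redistributed shares: Petrov 1,339.73 → $1,300; Ferraro 2,286.07 → $2,300; Vance 1,774.20 → $1,800.

Petrov: $1,300; Ferraro: $2,300; Marchetti: $800; Vance: $1,800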